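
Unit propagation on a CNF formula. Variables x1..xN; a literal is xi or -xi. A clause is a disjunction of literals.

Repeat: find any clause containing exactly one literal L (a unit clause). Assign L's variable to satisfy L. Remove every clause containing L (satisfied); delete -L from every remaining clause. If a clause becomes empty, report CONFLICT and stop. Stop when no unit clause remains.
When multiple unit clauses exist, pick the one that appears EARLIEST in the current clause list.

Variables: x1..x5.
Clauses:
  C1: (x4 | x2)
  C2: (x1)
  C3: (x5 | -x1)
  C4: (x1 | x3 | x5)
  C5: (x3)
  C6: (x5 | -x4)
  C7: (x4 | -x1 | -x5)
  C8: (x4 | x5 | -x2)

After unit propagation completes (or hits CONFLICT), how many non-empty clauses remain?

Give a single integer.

Answer: 0

Derivation:
unit clause [1] forces x1=T; simplify:
  drop -1 from [5, -1] -> [5]
  drop -1 from [4, -1, -5] -> [4, -5]
  satisfied 2 clause(s); 6 remain; assigned so far: [1]
unit clause [5] forces x5=T; simplify:
  drop -5 from [4, -5] -> [4]
  satisfied 3 clause(s); 3 remain; assigned so far: [1, 5]
unit clause [3] forces x3=T; simplify:
  satisfied 1 clause(s); 2 remain; assigned so far: [1, 3, 5]
unit clause [4] forces x4=T; simplify:
  satisfied 2 clause(s); 0 remain; assigned so far: [1, 3, 4, 5]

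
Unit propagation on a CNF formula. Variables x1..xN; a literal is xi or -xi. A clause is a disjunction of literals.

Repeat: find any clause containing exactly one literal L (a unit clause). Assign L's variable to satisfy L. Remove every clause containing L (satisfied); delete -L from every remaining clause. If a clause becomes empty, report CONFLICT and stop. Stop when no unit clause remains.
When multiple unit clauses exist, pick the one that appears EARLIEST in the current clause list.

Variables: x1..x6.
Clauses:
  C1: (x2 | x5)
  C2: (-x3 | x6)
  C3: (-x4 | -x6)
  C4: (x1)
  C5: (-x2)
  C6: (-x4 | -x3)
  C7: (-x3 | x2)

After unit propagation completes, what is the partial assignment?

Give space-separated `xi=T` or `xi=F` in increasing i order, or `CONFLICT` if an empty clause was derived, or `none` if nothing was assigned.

unit clause [1] forces x1=T; simplify:
  satisfied 1 clause(s); 6 remain; assigned so far: [1]
unit clause [-2] forces x2=F; simplify:
  drop 2 from [2, 5] -> [5]
  drop 2 from [-3, 2] -> [-3]
  satisfied 1 clause(s); 5 remain; assigned so far: [1, 2]
unit clause [5] forces x5=T; simplify:
  satisfied 1 clause(s); 4 remain; assigned so far: [1, 2, 5]
unit clause [-3] forces x3=F; simplify:
  satisfied 3 clause(s); 1 remain; assigned so far: [1, 2, 3, 5]

Answer: x1=T x2=F x3=F x5=T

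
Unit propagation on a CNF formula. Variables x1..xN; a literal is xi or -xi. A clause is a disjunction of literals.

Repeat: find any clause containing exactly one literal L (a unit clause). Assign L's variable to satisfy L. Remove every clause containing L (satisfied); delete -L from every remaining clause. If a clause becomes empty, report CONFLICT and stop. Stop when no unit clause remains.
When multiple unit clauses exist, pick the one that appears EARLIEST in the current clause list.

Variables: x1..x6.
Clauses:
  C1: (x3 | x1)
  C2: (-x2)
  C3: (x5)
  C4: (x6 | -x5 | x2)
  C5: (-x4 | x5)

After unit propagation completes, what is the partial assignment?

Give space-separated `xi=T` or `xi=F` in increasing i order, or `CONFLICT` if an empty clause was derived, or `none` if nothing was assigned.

Answer: x2=F x5=T x6=T

Derivation:
unit clause [-2] forces x2=F; simplify:
  drop 2 from [6, -5, 2] -> [6, -5]
  satisfied 1 clause(s); 4 remain; assigned so far: [2]
unit clause [5] forces x5=T; simplify:
  drop -5 from [6, -5] -> [6]
  satisfied 2 clause(s); 2 remain; assigned so far: [2, 5]
unit clause [6] forces x6=T; simplify:
  satisfied 1 clause(s); 1 remain; assigned so far: [2, 5, 6]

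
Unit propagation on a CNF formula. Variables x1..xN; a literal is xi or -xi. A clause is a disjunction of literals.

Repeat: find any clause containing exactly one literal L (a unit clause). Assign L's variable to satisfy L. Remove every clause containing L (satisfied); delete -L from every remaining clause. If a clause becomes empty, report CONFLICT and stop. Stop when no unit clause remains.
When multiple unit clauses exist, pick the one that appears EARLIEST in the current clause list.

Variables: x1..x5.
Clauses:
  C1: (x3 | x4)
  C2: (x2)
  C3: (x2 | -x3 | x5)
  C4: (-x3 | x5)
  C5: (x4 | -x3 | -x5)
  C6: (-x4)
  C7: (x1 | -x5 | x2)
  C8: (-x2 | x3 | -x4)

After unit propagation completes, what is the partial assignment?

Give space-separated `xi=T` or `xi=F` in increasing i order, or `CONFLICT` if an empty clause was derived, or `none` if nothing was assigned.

unit clause [2] forces x2=T; simplify:
  drop -2 from [-2, 3, -4] -> [3, -4]
  satisfied 3 clause(s); 5 remain; assigned so far: [2]
unit clause [-4] forces x4=F; simplify:
  drop 4 from [3, 4] -> [3]
  drop 4 from [4, -3, -5] -> [-3, -5]
  satisfied 2 clause(s); 3 remain; assigned so far: [2, 4]
unit clause [3] forces x3=T; simplify:
  drop -3 from [-3, 5] -> [5]
  drop -3 from [-3, -5] -> [-5]
  satisfied 1 clause(s); 2 remain; assigned so far: [2, 3, 4]
unit clause [5] forces x5=T; simplify:
  drop -5 from [-5] -> [] (empty!)
  satisfied 1 clause(s); 1 remain; assigned so far: [2, 3, 4, 5]
CONFLICT (empty clause)

Answer: CONFLICT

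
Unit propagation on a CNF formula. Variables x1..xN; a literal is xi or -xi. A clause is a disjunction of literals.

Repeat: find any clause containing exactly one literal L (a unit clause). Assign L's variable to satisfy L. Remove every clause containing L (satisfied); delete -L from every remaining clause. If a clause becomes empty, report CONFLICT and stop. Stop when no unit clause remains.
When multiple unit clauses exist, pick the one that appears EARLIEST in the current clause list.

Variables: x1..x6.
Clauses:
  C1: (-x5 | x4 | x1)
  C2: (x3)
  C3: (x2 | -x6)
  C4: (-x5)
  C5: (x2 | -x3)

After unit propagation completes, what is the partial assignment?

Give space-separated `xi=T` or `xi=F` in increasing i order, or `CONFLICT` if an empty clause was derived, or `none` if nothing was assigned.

unit clause [3] forces x3=T; simplify:
  drop -3 from [2, -3] -> [2]
  satisfied 1 clause(s); 4 remain; assigned so far: [3]
unit clause [-5] forces x5=F; simplify:
  satisfied 2 clause(s); 2 remain; assigned so far: [3, 5]
unit clause [2] forces x2=T; simplify:
  satisfied 2 clause(s); 0 remain; assigned so far: [2, 3, 5]

Answer: x2=T x3=T x5=F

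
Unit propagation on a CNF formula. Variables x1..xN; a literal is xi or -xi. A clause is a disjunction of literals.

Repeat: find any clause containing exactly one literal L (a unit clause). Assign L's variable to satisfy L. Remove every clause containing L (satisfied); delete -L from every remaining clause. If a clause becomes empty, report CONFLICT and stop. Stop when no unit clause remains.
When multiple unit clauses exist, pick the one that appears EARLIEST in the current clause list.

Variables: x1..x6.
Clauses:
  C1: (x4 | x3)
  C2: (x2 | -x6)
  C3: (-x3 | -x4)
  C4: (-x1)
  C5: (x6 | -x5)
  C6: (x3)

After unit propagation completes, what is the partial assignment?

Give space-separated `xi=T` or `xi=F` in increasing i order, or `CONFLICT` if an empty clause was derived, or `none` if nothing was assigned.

unit clause [-1] forces x1=F; simplify:
  satisfied 1 clause(s); 5 remain; assigned so far: [1]
unit clause [3] forces x3=T; simplify:
  drop -3 from [-3, -4] -> [-4]
  satisfied 2 clause(s); 3 remain; assigned so far: [1, 3]
unit clause [-4] forces x4=F; simplify:
  satisfied 1 clause(s); 2 remain; assigned so far: [1, 3, 4]

Answer: x1=F x3=T x4=F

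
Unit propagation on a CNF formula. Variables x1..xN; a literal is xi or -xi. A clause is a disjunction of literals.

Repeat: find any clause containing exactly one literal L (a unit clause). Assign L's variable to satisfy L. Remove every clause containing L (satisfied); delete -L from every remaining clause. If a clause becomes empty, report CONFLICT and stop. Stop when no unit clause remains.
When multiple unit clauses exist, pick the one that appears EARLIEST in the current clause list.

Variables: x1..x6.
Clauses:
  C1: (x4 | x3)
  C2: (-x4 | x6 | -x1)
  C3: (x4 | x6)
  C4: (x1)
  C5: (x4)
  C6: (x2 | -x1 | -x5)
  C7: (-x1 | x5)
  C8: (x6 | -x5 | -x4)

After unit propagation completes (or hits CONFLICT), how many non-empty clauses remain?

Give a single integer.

unit clause [1] forces x1=T; simplify:
  drop -1 from [-4, 6, -1] -> [-4, 6]
  drop -1 from [2, -1, -5] -> [2, -5]
  drop -1 from [-1, 5] -> [5]
  satisfied 1 clause(s); 7 remain; assigned so far: [1]
unit clause [4] forces x4=T; simplify:
  drop -4 from [-4, 6] -> [6]
  drop -4 from [6, -5, -4] -> [6, -5]
  satisfied 3 clause(s); 4 remain; assigned so far: [1, 4]
unit clause [6] forces x6=T; simplify:
  satisfied 2 clause(s); 2 remain; assigned so far: [1, 4, 6]
unit clause [5] forces x5=T; simplify:
  drop -5 from [2, -5] -> [2]
  satisfied 1 clause(s); 1 remain; assigned so far: [1, 4, 5, 6]
unit clause [2] forces x2=T; simplify:
  satisfied 1 clause(s); 0 remain; assigned so far: [1, 2, 4, 5, 6]

Answer: 0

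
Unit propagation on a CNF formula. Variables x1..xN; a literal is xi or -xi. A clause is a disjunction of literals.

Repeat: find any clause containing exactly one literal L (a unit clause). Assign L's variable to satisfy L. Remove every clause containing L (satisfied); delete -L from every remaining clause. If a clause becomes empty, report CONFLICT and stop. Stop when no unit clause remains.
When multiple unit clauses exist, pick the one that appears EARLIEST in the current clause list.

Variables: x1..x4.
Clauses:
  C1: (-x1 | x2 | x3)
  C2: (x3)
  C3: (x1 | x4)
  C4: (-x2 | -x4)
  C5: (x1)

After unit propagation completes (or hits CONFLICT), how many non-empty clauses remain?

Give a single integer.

Answer: 1

Derivation:
unit clause [3] forces x3=T; simplify:
  satisfied 2 clause(s); 3 remain; assigned so far: [3]
unit clause [1] forces x1=T; simplify:
  satisfied 2 clause(s); 1 remain; assigned so far: [1, 3]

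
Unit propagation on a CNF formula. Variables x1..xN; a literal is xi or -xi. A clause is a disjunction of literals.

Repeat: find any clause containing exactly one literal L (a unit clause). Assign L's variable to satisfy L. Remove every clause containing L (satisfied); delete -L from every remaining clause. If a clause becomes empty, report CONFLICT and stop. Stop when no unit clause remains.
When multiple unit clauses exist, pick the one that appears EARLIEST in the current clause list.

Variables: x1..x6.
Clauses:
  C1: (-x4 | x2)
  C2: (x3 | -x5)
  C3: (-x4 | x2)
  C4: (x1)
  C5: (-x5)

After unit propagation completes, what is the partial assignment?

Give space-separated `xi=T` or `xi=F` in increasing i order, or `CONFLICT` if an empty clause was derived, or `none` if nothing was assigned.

unit clause [1] forces x1=T; simplify:
  satisfied 1 clause(s); 4 remain; assigned so far: [1]
unit clause [-5] forces x5=F; simplify:
  satisfied 2 clause(s); 2 remain; assigned so far: [1, 5]

Answer: x1=T x5=F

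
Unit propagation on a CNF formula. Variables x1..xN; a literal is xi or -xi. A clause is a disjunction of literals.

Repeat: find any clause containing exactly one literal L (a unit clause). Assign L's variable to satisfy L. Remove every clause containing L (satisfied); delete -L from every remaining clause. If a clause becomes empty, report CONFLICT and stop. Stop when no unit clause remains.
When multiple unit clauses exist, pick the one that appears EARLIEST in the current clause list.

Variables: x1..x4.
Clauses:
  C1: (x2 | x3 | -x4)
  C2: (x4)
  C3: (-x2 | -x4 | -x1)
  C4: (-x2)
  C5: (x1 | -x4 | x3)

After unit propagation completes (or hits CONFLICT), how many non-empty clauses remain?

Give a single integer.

Answer: 0

Derivation:
unit clause [4] forces x4=T; simplify:
  drop -4 from [2, 3, -4] -> [2, 3]
  drop -4 from [-2, -4, -1] -> [-2, -1]
  drop -4 from [1, -4, 3] -> [1, 3]
  satisfied 1 clause(s); 4 remain; assigned so far: [4]
unit clause [-2] forces x2=F; simplify:
  drop 2 from [2, 3] -> [3]
  satisfied 2 clause(s); 2 remain; assigned so far: [2, 4]
unit clause [3] forces x3=T; simplify:
  satisfied 2 clause(s); 0 remain; assigned so far: [2, 3, 4]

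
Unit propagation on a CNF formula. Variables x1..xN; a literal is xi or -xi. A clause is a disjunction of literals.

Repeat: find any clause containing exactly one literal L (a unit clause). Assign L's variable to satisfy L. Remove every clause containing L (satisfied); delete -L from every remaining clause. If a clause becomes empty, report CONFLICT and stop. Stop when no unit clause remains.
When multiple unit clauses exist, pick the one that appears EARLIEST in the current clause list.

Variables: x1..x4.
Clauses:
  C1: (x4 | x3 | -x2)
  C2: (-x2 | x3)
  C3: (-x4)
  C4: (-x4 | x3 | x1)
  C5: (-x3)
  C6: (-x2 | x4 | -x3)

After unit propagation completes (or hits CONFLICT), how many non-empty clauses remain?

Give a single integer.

Answer: 0

Derivation:
unit clause [-4] forces x4=F; simplify:
  drop 4 from [4, 3, -2] -> [3, -2]
  drop 4 from [-2, 4, -3] -> [-2, -3]
  satisfied 2 clause(s); 4 remain; assigned so far: [4]
unit clause [-3] forces x3=F; simplify:
  drop 3 from [3, -2] -> [-2]
  drop 3 from [-2, 3] -> [-2]
  satisfied 2 clause(s); 2 remain; assigned so far: [3, 4]
unit clause [-2] forces x2=F; simplify:
  satisfied 2 clause(s); 0 remain; assigned so far: [2, 3, 4]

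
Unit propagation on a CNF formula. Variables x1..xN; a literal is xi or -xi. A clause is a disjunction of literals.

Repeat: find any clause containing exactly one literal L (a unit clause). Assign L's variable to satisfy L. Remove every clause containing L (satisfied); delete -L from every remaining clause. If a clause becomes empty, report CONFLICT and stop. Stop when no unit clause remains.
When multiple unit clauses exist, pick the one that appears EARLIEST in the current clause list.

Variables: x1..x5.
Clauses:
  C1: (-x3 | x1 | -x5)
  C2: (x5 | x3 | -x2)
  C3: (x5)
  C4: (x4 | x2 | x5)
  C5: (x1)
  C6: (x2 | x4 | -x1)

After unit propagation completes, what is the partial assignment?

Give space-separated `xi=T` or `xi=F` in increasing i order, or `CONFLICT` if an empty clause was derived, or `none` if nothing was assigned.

Answer: x1=T x5=T

Derivation:
unit clause [5] forces x5=T; simplify:
  drop -5 from [-3, 1, -5] -> [-3, 1]
  satisfied 3 clause(s); 3 remain; assigned so far: [5]
unit clause [1] forces x1=T; simplify:
  drop -1 from [2, 4, -1] -> [2, 4]
  satisfied 2 clause(s); 1 remain; assigned so far: [1, 5]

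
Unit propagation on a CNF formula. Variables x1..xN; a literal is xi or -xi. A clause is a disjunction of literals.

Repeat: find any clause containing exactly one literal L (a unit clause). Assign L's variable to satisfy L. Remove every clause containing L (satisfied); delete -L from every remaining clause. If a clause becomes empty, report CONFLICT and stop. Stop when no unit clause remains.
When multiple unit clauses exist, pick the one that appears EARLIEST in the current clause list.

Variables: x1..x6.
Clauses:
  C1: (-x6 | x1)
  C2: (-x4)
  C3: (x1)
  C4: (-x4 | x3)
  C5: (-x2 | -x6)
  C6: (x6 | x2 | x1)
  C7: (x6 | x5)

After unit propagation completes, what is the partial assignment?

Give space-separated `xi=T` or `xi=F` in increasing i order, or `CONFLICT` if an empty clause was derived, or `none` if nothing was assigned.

unit clause [-4] forces x4=F; simplify:
  satisfied 2 clause(s); 5 remain; assigned so far: [4]
unit clause [1] forces x1=T; simplify:
  satisfied 3 clause(s); 2 remain; assigned so far: [1, 4]

Answer: x1=T x4=F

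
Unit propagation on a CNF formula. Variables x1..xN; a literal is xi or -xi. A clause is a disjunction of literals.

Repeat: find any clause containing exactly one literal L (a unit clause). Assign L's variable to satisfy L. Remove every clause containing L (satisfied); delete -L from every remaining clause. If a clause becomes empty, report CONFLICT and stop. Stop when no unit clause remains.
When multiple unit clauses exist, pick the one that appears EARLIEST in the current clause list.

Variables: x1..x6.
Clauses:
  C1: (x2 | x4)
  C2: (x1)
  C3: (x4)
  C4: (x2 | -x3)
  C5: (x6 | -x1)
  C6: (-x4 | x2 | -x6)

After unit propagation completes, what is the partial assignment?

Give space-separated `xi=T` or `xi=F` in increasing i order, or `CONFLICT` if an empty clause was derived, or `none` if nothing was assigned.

Answer: x1=T x2=T x4=T x6=T

Derivation:
unit clause [1] forces x1=T; simplify:
  drop -1 from [6, -1] -> [6]
  satisfied 1 clause(s); 5 remain; assigned so far: [1]
unit clause [4] forces x4=T; simplify:
  drop -4 from [-4, 2, -6] -> [2, -6]
  satisfied 2 clause(s); 3 remain; assigned so far: [1, 4]
unit clause [6] forces x6=T; simplify:
  drop -6 from [2, -6] -> [2]
  satisfied 1 clause(s); 2 remain; assigned so far: [1, 4, 6]
unit clause [2] forces x2=T; simplify:
  satisfied 2 clause(s); 0 remain; assigned so far: [1, 2, 4, 6]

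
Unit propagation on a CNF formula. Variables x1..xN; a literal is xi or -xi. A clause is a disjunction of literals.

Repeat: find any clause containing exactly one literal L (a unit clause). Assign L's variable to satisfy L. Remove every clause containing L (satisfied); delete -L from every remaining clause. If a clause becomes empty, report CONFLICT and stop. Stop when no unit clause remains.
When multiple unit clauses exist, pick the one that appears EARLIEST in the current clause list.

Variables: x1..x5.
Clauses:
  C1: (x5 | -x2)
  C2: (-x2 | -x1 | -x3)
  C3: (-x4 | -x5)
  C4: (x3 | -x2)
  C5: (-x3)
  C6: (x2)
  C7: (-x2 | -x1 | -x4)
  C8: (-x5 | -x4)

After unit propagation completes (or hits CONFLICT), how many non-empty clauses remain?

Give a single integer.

unit clause [-3] forces x3=F; simplify:
  drop 3 from [3, -2] -> [-2]
  satisfied 2 clause(s); 6 remain; assigned so far: [3]
unit clause [-2] forces x2=F; simplify:
  drop 2 from [2] -> [] (empty!)
  satisfied 3 clause(s); 3 remain; assigned so far: [2, 3]
CONFLICT (empty clause)

Answer: 2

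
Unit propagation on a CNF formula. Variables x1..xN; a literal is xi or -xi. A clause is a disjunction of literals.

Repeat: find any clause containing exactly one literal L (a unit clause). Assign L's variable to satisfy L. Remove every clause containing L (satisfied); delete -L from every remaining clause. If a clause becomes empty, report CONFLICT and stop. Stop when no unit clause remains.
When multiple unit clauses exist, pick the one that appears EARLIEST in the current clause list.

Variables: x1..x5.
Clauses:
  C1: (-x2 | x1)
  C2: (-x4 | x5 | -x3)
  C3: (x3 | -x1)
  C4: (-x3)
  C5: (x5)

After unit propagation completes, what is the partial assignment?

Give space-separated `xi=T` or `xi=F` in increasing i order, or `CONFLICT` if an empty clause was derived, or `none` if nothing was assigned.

Answer: x1=F x2=F x3=F x5=T

Derivation:
unit clause [-3] forces x3=F; simplify:
  drop 3 from [3, -1] -> [-1]
  satisfied 2 clause(s); 3 remain; assigned so far: [3]
unit clause [-1] forces x1=F; simplify:
  drop 1 from [-2, 1] -> [-2]
  satisfied 1 clause(s); 2 remain; assigned so far: [1, 3]
unit clause [-2] forces x2=F; simplify:
  satisfied 1 clause(s); 1 remain; assigned so far: [1, 2, 3]
unit clause [5] forces x5=T; simplify:
  satisfied 1 clause(s); 0 remain; assigned so far: [1, 2, 3, 5]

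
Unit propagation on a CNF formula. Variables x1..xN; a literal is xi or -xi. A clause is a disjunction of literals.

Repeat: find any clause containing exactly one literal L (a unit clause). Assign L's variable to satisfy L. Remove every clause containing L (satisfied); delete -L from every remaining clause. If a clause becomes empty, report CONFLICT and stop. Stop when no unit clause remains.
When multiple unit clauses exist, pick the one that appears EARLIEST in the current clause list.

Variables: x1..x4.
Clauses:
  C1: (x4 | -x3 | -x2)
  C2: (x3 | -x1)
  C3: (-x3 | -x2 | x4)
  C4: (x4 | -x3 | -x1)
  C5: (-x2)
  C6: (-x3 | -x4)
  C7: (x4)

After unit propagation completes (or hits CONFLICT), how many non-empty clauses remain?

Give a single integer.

unit clause [-2] forces x2=F; simplify:
  satisfied 3 clause(s); 4 remain; assigned so far: [2]
unit clause [4] forces x4=T; simplify:
  drop -4 from [-3, -4] -> [-3]
  satisfied 2 clause(s); 2 remain; assigned so far: [2, 4]
unit clause [-3] forces x3=F; simplify:
  drop 3 from [3, -1] -> [-1]
  satisfied 1 clause(s); 1 remain; assigned so far: [2, 3, 4]
unit clause [-1] forces x1=F; simplify:
  satisfied 1 clause(s); 0 remain; assigned so far: [1, 2, 3, 4]

Answer: 0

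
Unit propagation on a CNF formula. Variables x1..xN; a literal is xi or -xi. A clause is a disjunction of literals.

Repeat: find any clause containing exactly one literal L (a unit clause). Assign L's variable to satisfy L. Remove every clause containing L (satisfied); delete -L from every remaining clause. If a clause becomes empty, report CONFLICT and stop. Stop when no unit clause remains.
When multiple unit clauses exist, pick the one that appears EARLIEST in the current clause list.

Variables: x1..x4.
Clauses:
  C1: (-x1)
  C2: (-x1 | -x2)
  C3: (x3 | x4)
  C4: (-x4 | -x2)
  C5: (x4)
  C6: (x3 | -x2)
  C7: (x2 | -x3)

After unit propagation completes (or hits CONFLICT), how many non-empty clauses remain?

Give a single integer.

unit clause [-1] forces x1=F; simplify:
  satisfied 2 clause(s); 5 remain; assigned so far: [1]
unit clause [4] forces x4=T; simplify:
  drop -4 from [-4, -2] -> [-2]
  satisfied 2 clause(s); 3 remain; assigned so far: [1, 4]
unit clause [-2] forces x2=F; simplify:
  drop 2 from [2, -3] -> [-3]
  satisfied 2 clause(s); 1 remain; assigned so far: [1, 2, 4]
unit clause [-3] forces x3=F; simplify:
  satisfied 1 clause(s); 0 remain; assigned so far: [1, 2, 3, 4]

Answer: 0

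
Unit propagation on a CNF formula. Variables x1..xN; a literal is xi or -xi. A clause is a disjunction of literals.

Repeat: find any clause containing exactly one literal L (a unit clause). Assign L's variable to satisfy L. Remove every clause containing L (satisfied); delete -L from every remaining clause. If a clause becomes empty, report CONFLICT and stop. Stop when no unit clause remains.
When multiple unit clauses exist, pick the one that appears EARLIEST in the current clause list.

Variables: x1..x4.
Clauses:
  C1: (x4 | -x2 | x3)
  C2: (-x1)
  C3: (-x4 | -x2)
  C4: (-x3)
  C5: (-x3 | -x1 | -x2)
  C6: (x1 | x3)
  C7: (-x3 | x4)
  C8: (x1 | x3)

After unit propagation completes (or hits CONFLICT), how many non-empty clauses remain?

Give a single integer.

Answer: 2

Derivation:
unit clause [-1] forces x1=F; simplify:
  drop 1 from [1, 3] -> [3]
  drop 1 from [1, 3] -> [3]
  satisfied 2 clause(s); 6 remain; assigned so far: [1]
unit clause [-3] forces x3=F; simplify:
  drop 3 from [4, -2, 3] -> [4, -2]
  drop 3 from [3] -> [] (empty!)
  drop 3 from [3] -> [] (empty!)
  satisfied 2 clause(s); 4 remain; assigned so far: [1, 3]
CONFLICT (empty clause)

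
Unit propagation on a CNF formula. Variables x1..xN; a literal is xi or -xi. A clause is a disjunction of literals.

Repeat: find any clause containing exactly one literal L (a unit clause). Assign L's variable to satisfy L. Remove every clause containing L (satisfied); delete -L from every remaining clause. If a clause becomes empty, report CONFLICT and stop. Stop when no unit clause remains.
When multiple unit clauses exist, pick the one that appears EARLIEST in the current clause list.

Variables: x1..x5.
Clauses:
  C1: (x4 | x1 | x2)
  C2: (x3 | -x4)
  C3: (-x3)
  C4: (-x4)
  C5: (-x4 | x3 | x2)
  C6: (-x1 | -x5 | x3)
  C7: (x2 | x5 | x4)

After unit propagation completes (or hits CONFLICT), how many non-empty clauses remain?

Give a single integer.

unit clause [-3] forces x3=F; simplify:
  drop 3 from [3, -4] -> [-4]
  drop 3 from [-4, 3, 2] -> [-4, 2]
  drop 3 from [-1, -5, 3] -> [-1, -5]
  satisfied 1 clause(s); 6 remain; assigned so far: [3]
unit clause [-4] forces x4=F; simplify:
  drop 4 from [4, 1, 2] -> [1, 2]
  drop 4 from [2, 5, 4] -> [2, 5]
  satisfied 3 clause(s); 3 remain; assigned so far: [3, 4]

Answer: 3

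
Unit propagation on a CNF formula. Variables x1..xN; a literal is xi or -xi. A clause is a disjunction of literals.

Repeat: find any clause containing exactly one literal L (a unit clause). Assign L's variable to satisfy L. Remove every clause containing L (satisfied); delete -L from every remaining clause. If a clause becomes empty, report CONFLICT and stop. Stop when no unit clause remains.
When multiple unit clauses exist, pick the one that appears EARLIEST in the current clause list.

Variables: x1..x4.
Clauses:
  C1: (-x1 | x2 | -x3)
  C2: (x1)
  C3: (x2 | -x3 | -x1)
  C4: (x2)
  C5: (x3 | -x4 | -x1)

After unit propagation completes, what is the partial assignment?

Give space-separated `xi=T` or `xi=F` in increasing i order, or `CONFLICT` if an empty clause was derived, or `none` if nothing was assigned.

Answer: x1=T x2=T

Derivation:
unit clause [1] forces x1=T; simplify:
  drop -1 from [-1, 2, -3] -> [2, -3]
  drop -1 from [2, -3, -1] -> [2, -3]
  drop -1 from [3, -4, -1] -> [3, -4]
  satisfied 1 clause(s); 4 remain; assigned so far: [1]
unit clause [2] forces x2=T; simplify:
  satisfied 3 clause(s); 1 remain; assigned so far: [1, 2]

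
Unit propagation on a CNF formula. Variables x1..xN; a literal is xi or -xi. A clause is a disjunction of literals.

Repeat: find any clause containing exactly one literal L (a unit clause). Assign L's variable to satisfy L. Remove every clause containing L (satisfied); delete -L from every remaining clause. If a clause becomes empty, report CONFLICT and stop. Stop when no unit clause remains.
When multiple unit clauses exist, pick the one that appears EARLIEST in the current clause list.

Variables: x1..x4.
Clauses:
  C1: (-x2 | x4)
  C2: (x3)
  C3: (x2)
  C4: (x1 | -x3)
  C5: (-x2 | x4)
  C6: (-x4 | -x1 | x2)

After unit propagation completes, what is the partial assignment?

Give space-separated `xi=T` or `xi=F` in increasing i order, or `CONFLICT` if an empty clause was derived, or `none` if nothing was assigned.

Answer: x1=T x2=T x3=T x4=T

Derivation:
unit clause [3] forces x3=T; simplify:
  drop -3 from [1, -3] -> [1]
  satisfied 1 clause(s); 5 remain; assigned so far: [3]
unit clause [2] forces x2=T; simplify:
  drop -2 from [-2, 4] -> [4]
  drop -2 from [-2, 4] -> [4]
  satisfied 2 clause(s); 3 remain; assigned so far: [2, 3]
unit clause [4] forces x4=T; simplify:
  satisfied 2 clause(s); 1 remain; assigned so far: [2, 3, 4]
unit clause [1] forces x1=T; simplify:
  satisfied 1 clause(s); 0 remain; assigned so far: [1, 2, 3, 4]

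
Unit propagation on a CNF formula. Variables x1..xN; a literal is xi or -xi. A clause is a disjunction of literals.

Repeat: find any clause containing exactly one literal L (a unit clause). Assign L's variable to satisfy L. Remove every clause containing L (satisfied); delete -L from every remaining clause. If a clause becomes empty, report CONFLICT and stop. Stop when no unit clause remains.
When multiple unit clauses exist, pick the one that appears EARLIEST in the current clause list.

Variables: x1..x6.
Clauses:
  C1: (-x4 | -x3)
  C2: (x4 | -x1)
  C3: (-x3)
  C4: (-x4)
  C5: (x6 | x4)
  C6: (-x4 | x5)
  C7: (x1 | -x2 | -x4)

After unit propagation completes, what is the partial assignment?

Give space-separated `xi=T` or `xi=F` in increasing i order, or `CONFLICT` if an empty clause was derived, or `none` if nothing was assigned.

unit clause [-3] forces x3=F; simplify:
  satisfied 2 clause(s); 5 remain; assigned so far: [3]
unit clause [-4] forces x4=F; simplify:
  drop 4 from [4, -1] -> [-1]
  drop 4 from [6, 4] -> [6]
  satisfied 3 clause(s); 2 remain; assigned so far: [3, 4]
unit clause [-1] forces x1=F; simplify:
  satisfied 1 clause(s); 1 remain; assigned so far: [1, 3, 4]
unit clause [6] forces x6=T; simplify:
  satisfied 1 clause(s); 0 remain; assigned so far: [1, 3, 4, 6]

Answer: x1=F x3=F x4=F x6=T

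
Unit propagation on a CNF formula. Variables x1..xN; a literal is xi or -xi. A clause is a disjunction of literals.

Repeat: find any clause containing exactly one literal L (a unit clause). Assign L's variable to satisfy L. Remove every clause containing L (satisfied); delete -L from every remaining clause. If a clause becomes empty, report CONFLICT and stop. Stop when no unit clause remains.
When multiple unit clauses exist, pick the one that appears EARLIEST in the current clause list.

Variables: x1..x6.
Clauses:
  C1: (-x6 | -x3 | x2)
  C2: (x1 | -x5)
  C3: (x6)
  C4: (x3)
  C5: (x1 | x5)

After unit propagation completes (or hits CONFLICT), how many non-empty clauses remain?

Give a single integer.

unit clause [6] forces x6=T; simplify:
  drop -6 from [-6, -3, 2] -> [-3, 2]
  satisfied 1 clause(s); 4 remain; assigned so far: [6]
unit clause [3] forces x3=T; simplify:
  drop -3 from [-3, 2] -> [2]
  satisfied 1 clause(s); 3 remain; assigned so far: [3, 6]
unit clause [2] forces x2=T; simplify:
  satisfied 1 clause(s); 2 remain; assigned so far: [2, 3, 6]

Answer: 2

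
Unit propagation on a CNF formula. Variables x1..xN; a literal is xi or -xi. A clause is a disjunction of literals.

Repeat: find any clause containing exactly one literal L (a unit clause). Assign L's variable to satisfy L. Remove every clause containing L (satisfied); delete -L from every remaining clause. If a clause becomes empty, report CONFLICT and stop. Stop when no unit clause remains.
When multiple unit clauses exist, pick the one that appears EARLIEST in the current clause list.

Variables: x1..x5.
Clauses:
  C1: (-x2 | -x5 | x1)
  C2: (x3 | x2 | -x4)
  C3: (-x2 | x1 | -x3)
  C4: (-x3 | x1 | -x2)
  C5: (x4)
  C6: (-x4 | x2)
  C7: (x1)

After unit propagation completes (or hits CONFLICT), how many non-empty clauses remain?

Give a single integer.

unit clause [4] forces x4=T; simplify:
  drop -4 from [3, 2, -4] -> [3, 2]
  drop -4 from [-4, 2] -> [2]
  satisfied 1 clause(s); 6 remain; assigned so far: [4]
unit clause [2] forces x2=T; simplify:
  drop -2 from [-2, -5, 1] -> [-5, 1]
  drop -2 from [-2, 1, -3] -> [1, -3]
  drop -2 from [-3, 1, -2] -> [-3, 1]
  satisfied 2 clause(s); 4 remain; assigned so far: [2, 4]
unit clause [1] forces x1=T; simplify:
  satisfied 4 clause(s); 0 remain; assigned so far: [1, 2, 4]

Answer: 0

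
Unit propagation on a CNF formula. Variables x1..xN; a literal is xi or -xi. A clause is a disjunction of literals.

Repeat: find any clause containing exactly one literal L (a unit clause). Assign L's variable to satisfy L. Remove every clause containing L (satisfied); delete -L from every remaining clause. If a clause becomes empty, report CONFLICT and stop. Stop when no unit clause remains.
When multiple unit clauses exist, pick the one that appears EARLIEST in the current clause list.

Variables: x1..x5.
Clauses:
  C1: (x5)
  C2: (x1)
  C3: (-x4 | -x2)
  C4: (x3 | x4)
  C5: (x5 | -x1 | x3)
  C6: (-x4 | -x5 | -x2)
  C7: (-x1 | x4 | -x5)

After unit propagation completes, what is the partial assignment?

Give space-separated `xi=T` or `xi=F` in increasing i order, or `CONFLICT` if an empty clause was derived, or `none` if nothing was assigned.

unit clause [5] forces x5=T; simplify:
  drop -5 from [-4, -5, -2] -> [-4, -2]
  drop -5 from [-1, 4, -5] -> [-1, 4]
  satisfied 2 clause(s); 5 remain; assigned so far: [5]
unit clause [1] forces x1=T; simplify:
  drop -1 from [-1, 4] -> [4]
  satisfied 1 clause(s); 4 remain; assigned so far: [1, 5]
unit clause [4] forces x4=T; simplify:
  drop -4 from [-4, -2] -> [-2]
  drop -4 from [-4, -2] -> [-2]
  satisfied 2 clause(s); 2 remain; assigned so far: [1, 4, 5]
unit clause [-2] forces x2=F; simplify:
  satisfied 2 clause(s); 0 remain; assigned so far: [1, 2, 4, 5]

Answer: x1=T x2=F x4=T x5=T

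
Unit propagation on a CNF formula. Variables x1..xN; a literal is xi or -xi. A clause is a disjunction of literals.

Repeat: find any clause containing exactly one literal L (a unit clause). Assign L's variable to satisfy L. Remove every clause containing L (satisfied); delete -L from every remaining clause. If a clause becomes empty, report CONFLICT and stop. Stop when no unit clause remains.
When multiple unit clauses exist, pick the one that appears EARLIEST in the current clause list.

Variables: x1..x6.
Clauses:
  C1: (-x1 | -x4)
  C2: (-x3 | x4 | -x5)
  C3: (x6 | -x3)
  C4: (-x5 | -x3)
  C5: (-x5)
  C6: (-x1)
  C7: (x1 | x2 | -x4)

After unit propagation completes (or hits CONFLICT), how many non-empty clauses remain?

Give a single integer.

unit clause [-5] forces x5=F; simplify:
  satisfied 3 clause(s); 4 remain; assigned so far: [5]
unit clause [-1] forces x1=F; simplify:
  drop 1 from [1, 2, -4] -> [2, -4]
  satisfied 2 clause(s); 2 remain; assigned so far: [1, 5]

Answer: 2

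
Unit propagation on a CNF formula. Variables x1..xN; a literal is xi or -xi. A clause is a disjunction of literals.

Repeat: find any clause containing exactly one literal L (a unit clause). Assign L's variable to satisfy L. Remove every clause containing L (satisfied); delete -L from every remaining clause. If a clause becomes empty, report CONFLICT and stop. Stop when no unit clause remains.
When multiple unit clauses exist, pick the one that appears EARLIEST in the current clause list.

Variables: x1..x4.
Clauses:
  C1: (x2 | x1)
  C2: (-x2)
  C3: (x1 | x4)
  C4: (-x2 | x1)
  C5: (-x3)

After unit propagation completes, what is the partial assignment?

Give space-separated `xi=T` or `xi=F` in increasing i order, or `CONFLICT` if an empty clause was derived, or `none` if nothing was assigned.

unit clause [-2] forces x2=F; simplify:
  drop 2 from [2, 1] -> [1]
  satisfied 2 clause(s); 3 remain; assigned so far: [2]
unit clause [1] forces x1=T; simplify:
  satisfied 2 clause(s); 1 remain; assigned so far: [1, 2]
unit clause [-3] forces x3=F; simplify:
  satisfied 1 clause(s); 0 remain; assigned so far: [1, 2, 3]

Answer: x1=T x2=F x3=F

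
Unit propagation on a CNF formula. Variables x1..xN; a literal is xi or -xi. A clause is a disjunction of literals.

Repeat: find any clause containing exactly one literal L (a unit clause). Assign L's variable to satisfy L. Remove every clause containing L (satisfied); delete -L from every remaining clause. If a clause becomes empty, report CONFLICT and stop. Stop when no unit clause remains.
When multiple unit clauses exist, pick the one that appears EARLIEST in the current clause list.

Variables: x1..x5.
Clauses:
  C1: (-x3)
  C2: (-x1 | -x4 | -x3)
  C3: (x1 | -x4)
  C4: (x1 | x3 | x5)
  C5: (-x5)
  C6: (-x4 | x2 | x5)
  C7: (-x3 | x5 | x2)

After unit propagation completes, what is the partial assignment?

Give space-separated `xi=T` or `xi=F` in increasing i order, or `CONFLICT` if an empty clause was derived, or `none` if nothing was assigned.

unit clause [-3] forces x3=F; simplify:
  drop 3 from [1, 3, 5] -> [1, 5]
  satisfied 3 clause(s); 4 remain; assigned so far: [3]
unit clause [-5] forces x5=F; simplify:
  drop 5 from [1, 5] -> [1]
  drop 5 from [-4, 2, 5] -> [-4, 2]
  satisfied 1 clause(s); 3 remain; assigned so far: [3, 5]
unit clause [1] forces x1=T; simplify:
  satisfied 2 clause(s); 1 remain; assigned so far: [1, 3, 5]

Answer: x1=T x3=F x5=F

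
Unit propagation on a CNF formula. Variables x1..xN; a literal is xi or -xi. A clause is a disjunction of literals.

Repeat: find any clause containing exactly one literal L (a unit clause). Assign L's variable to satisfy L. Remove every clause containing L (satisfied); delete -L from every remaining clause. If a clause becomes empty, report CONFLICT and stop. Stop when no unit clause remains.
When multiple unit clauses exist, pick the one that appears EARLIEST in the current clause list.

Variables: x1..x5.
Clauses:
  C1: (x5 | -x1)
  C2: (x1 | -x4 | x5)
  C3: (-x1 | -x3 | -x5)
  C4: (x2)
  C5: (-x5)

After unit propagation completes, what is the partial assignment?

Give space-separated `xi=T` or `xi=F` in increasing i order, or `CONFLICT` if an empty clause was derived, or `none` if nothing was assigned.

unit clause [2] forces x2=T; simplify:
  satisfied 1 clause(s); 4 remain; assigned so far: [2]
unit clause [-5] forces x5=F; simplify:
  drop 5 from [5, -1] -> [-1]
  drop 5 from [1, -4, 5] -> [1, -4]
  satisfied 2 clause(s); 2 remain; assigned so far: [2, 5]
unit clause [-1] forces x1=F; simplify:
  drop 1 from [1, -4] -> [-4]
  satisfied 1 clause(s); 1 remain; assigned so far: [1, 2, 5]
unit clause [-4] forces x4=F; simplify:
  satisfied 1 clause(s); 0 remain; assigned so far: [1, 2, 4, 5]

Answer: x1=F x2=T x4=F x5=F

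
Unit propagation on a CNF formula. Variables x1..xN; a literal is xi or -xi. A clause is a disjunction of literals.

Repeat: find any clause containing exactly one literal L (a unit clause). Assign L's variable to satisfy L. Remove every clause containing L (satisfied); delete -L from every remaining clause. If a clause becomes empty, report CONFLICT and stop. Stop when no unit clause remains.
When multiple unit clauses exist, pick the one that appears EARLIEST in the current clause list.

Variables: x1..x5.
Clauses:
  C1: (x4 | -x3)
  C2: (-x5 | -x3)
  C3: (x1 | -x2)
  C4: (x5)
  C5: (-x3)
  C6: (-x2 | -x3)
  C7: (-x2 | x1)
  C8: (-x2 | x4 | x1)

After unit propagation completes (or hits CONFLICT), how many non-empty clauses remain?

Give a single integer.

Answer: 3

Derivation:
unit clause [5] forces x5=T; simplify:
  drop -5 from [-5, -3] -> [-3]
  satisfied 1 clause(s); 7 remain; assigned so far: [5]
unit clause [-3] forces x3=F; simplify:
  satisfied 4 clause(s); 3 remain; assigned so far: [3, 5]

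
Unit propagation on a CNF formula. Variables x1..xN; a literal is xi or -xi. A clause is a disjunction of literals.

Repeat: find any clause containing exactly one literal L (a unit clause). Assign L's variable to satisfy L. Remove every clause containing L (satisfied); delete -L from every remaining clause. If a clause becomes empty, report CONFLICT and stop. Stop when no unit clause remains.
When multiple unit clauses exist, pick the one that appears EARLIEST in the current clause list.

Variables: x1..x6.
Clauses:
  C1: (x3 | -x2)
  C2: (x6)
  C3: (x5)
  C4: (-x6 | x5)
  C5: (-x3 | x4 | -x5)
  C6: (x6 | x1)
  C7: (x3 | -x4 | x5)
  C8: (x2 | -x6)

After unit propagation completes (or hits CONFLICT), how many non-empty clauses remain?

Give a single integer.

Answer: 0

Derivation:
unit clause [6] forces x6=T; simplify:
  drop -6 from [-6, 5] -> [5]
  drop -6 from [2, -6] -> [2]
  satisfied 2 clause(s); 6 remain; assigned so far: [6]
unit clause [5] forces x5=T; simplify:
  drop -5 from [-3, 4, -5] -> [-3, 4]
  satisfied 3 clause(s); 3 remain; assigned so far: [5, 6]
unit clause [2] forces x2=T; simplify:
  drop -2 from [3, -2] -> [3]
  satisfied 1 clause(s); 2 remain; assigned so far: [2, 5, 6]
unit clause [3] forces x3=T; simplify:
  drop -3 from [-3, 4] -> [4]
  satisfied 1 clause(s); 1 remain; assigned so far: [2, 3, 5, 6]
unit clause [4] forces x4=T; simplify:
  satisfied 1 clause(s); 0 remain; assigned so far: [2, 3, 4, 5, 6]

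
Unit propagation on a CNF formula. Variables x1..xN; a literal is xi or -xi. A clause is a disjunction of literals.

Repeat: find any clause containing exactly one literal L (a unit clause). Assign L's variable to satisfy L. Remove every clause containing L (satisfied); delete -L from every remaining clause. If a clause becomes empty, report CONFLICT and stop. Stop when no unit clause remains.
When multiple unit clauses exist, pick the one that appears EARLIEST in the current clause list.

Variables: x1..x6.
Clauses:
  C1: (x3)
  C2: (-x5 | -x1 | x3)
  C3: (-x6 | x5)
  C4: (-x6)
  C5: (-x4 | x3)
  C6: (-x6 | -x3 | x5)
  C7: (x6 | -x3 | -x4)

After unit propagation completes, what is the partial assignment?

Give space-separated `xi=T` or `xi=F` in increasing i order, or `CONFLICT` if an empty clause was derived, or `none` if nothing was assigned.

Answer: x3=T x4=F x6=F

Derivation:
unit clause [3] forces x3=T; simplify:
  drop -3 from [-6, -3, 5] -> [-6, 5]
  drop -3 from [6, -3, -4] -> [6, -4]
  satisfied 3 clause(s); 4 remain; assigned so far: [3]
unit clause [-6] forces x6=F; simplify:
  drop 6 from [6, -4] -> [-4]
  satisfied 3 clause(s); 1 remain; assigned so far: [3, 6]
unit clause [-4] forces x4=F; simplify:
  satisfied 1 clause(s); 0 remain; assigned so far: [3, 4, 6]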